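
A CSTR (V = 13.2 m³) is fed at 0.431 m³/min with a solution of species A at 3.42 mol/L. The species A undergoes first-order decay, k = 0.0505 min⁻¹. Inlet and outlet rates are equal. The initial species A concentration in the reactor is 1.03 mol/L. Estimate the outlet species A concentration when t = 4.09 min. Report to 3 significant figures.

1.12 mol/L

Accumulation = in − out − consumed: V dC/dt = Q C_in − Q C − k V C.
dC/dt = (Q/V) C_in − (Q/V + k) C; effective rate a = Q/V + k = 0.032652 + 0.0505 = 0.083152 min⁻¹.
C_ss = Q C_in/(Q + kV) = 1.3429 mol/L; C(t) = C_ss + (C₀ − C_ss) e^(−a t).
C(4.09) = 1.3429 + (-0.31295)·e^(−0.083152·4.09) = 1.3429 + (-0.31295)·0.71171 = 1.1202 mol/L.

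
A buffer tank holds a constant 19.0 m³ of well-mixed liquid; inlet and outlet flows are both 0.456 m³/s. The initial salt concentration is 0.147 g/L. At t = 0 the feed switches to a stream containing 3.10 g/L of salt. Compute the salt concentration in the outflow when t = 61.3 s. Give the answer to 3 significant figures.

Mass balance on the solute (V constant): V dC/dt = Q(C_in − C).
So dC/dt = (C_in − C)/τ with τ = V/Q = 19.0/0.456 = 41.667 s.
Integrating: C(t) = C_in + (C₀ − C_in) e^(−t/τ).
C(61.3) = 3.10 + (0.147 − 3.10)·e^(−61.3/41.667) = 3.10 + (-2.9530)·0.22965 = 2.4218 g/L.

2.42 g/L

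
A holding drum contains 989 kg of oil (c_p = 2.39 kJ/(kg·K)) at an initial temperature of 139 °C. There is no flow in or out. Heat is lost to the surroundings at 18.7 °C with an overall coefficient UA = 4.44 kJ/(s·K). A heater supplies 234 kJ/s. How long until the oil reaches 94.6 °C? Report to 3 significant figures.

569 s

M c_p dT/dt = −UA(T − T_amb) + Q̇.
τ = M c_p/UA = 532.37 s; T_ss = T_amb + Q̇/UA = 18.7 + 234/4.44 = 71.403 °C.
T(t) = T_ss + (T₀ − T_ss)e^(−t/τ); set T = 94.6:
t = −τ ln[(T − T_ss)/(T₀ − T_ss)] = −532.37 · ln(0.34317) = 569.38 s.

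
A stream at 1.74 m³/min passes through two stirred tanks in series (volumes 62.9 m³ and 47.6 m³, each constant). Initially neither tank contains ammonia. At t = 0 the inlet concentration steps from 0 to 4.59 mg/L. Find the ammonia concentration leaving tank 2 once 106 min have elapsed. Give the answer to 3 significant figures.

3.88 mg/L

Time constants: τᵢ = Vᵢ/Q for each well-mixed tank.
τ₁ = 62.9/1.74 = 36.149 min; τ₂ = 47.6/1.74 = 27.356 min.
Solving the cascade with C₁(0)=C₂(0)=0 gives C₂(t) = C_in[1 − (τ₁ e^(−t/τ₁) − τ₂ e^(−t/τ₂))/(τ₁ − τ₂)].
At t = 106: e^(−t/τ₁) = 0.053276, e^(−t/τ₂) = 0.020759.
C₂ = 4.59·[1 − (36.149·0.053276 − 27.356·0.020759)/(8.7931)] = 4.59·0.84556 = 3.8811 mg/L.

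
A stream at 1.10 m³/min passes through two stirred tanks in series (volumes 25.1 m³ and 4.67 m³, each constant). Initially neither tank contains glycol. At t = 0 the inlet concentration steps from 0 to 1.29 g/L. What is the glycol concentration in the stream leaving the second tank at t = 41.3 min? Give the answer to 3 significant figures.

1.03 g/L

Each tank obeys Vᵢ dCᵢ/dt = Q(Cᵢ₋₁ − Cᵢ), so τᵢ = Vᵢ/Q.
τ₁ = 25.1/1.10 = 22.818 min; τ₂ = 4.67/1.10 = 4.2455 min.
Solving the cascade with C₁(0)=C₂(0)=0 gives C₂(t) = C_in[1 − (τ₁ e^(−t/τ₁) − τ₂ e^(−t/τ₂))/(τ₁ − τ₂)].
At t = 41.3: e^(−t/τ₁) = 0.16366, e^(−t/τ₂) = 5.9588e-05.
C₂ = 1.29·[1 − (22.818·0.16366 − 4.2455·5.9588e-05)/(18.573)] = 1.29·0.79894 = 1.0306 g/L.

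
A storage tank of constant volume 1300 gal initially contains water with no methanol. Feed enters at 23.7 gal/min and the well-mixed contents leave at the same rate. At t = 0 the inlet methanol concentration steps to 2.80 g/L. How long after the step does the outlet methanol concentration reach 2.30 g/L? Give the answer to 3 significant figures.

94.5 min

Mass balance on the solute (V constant): V dC/dt = Q(C_in − C), so τ = V/Q = 54.852 min.
C(t) = C_in + (C₀ − C_in) e^(−t/τ). Set C = 2.30 and solve for t:
e^(−t/τ) = (C − C_in)/(C₀ − C_in) = (2.30 − 2.80)/(0 − 2.80) = 0.17857
t = −τ ln(…) = 54.852 × 1.7228 = 94.498 min.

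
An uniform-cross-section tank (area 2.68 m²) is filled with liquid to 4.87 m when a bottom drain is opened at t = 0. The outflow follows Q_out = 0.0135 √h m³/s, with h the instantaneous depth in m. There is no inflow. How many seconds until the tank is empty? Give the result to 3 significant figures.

876 s

With no inflow, A dh/dt = −0.0135 √h.
This is separable: 2 d(√h)/dt = −0.0135/A, so √h = √h₀ − (0.0135/(2A)) t.
Set h = 0: 2√h₀ = (0.0135/A) t_empty ⇒ t_empty = 2A√h₀/0.0135.
t_empty = 2·2.68·√4.87/0.0135 = 5.3600·2.2068/0.0135 = 876.18 s.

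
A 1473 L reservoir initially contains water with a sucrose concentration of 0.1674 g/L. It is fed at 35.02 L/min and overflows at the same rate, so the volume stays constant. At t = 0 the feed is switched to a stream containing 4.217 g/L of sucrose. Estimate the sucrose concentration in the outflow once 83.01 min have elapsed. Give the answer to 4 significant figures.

Accumulation = in − out for the solute gives V dC/dt = Q(C_in − C).
So dC/dt = (C_in − C)/τ with τ = V/Q = 1473/35.02 = 42.0617 min.
Solution: C(t) = C_in + (C₀ − C_in) e^(−t/τ).
C(83.01) = 4.217 + (0.1674 − 4.217)·e^(−83.01/42.0617) = 4.217 + (-4.04960)·0.138965 = 3.65425 g/L.

3.654 g/L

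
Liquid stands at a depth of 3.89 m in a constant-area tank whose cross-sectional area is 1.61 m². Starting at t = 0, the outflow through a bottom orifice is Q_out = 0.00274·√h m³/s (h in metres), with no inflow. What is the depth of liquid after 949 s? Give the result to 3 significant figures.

1.36 m

A dh/dt = −Q_out = −0.00274 √h.
This is separable: 2 d(√h)/dt = −0.00274/A, so √h = √h₀ − (0.00274/(2A)) t.
√h = √3.89 − 0.00274·949/(2·1.61) = 1.9723 − 0.80753 = 1.1648.
h = 1.1648² = 1.3567 m.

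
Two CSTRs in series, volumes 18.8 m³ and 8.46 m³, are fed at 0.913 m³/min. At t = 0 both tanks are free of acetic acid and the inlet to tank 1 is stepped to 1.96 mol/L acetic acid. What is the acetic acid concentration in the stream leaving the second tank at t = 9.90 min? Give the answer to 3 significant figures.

Species balance on tank i: dCᵢ/dt = (Cᵢ₋₁ − Cᵢ)/τᵢ with τᵢ = Vᵢ/Q.
τ₁ = 18.8/0.913 = 20.591 min; τ₂ = 8.46/0.913 = 9.2662 min.
Solving the cascade with C₁(0)=C₂(0)=0 gives C₂(t) = C_in[1 − (τ₁ e^(−t/τ₁) − τ₂ e^(−t/τ₂))/(τ₁ − τ₂)].
At t = 9.90: e^(−t/τ₁) = 0.61830, e^(−t/τ₂) = 0.34356.
C₂ = 1.96·[1 − (20.591·0.61830 − 9.2662·0.34356)/(11.325)] = 1.96·0.15691 = 0.30754 mol/L.

0.308 mol/L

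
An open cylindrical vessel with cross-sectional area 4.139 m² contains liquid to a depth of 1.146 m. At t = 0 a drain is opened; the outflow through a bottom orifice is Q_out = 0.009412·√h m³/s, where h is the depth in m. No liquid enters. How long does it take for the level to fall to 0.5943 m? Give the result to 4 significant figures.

263.5 s

A dh/dt = −Q_out = −0.009412 √h.
This is separable: 2 d(√h)/dt = −0.009412/A, so √h = √h₀ − (0.009412/(2A)) t.
t = 2A(√h₀ − √h)/0.009412 = 2·4.139·(√1.146 − √0.5943)/0.009412
  = 8.27800 × (1.07051 − 0.770909) / 0.009412 = 263.508 s.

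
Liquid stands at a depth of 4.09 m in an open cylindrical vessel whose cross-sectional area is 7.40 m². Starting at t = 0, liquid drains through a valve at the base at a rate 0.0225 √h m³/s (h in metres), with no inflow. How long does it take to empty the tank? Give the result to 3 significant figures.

A dh/dt = −Q_out = −0.0225 √h.
This is separable: 2 d(√h)/dt = −0.0225/A, so √h = √h₀ − (0.0225/(2A)) t.
Tank is empty when √h = 0: t_empty = 2A√h₀/0.0225.
t_empty = 2·7.40·√4.09/0.0225 = 14.800·2.0224/0.0225 = 1330.3 s.

1330 s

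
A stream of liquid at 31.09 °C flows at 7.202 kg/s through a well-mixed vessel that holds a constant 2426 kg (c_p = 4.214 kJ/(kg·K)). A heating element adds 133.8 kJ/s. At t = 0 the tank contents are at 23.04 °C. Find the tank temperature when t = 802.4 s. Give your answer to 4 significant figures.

M c_p dT/dt = ṁ c_p (T_in − T) + Q̇.
Rearrange: dT/dt = (T_ss − T)/τ with τ = M/ṁ = 336.851 s and T_ss = T_in + Q̇/(ṁ c_p) = 35.4987 °C.
This is linear first-order; T(t) = T_ss + (T₀ − T_ss) e^(−t/τ).
T(802.4) = 35.4987 + (-12.4587)·e^(−802.4/336.851) = 35.4987 + (-12.4587)·0.0923598 = 34.3480 °C.

34.35 °C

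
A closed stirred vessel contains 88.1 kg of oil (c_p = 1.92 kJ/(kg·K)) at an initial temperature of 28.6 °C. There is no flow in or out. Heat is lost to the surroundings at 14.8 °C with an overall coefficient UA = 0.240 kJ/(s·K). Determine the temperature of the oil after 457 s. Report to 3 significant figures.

M c_p dT/dt = −UA(T − T_amb).
dT/dt = (T_ss − T)/τ with T_ss = T_amb = 14.800 °C, τ = M c_p/UA = 88.1·1.92/0.240 = 704.80 s.
This is linear first-order; T(t) = T_ss + (T₀ − T_ss) e^(−t/τ).
T(457) = 14.800 + (13.800)·0.52288 = 22.016 °C.

22.0 °C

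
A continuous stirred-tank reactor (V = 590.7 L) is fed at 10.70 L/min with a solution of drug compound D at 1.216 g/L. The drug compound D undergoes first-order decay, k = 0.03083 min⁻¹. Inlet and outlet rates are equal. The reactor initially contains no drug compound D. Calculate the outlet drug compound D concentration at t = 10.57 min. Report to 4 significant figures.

0.1818 g/L

Accumulation = in − out − consumed: V dC/dt = Q C_in − Q C − k V C.
dC/dt = (Q/V) C_in − (Q/V + k) C; effective rate a = Q/V + k = 0.0181141 + 0.03083 = 0.0489441 min⁻¹.
C_ss = Q C_in/(Q + kV) = 0.450039 g/L; C(t) = C_ss + (C₀ − C_ss) e^(−a t).
C(10.57) = 0.450039 + (-0.450039)·e^(−0.0489441·10.57) = 0.450039 + (-0.450039)·0.596105 = 0.181769 g/L.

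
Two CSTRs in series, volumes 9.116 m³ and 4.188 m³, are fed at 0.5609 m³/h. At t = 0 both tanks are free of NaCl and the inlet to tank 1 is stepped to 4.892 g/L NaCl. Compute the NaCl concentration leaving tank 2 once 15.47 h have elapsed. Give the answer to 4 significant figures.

1.922 g/L

Species balance on tank i: dCᵢ/dt = (Cᵢ₋₁ − Cᵢ)/τᵢ with τᵢ = Vᵢ/Q.
τ₁ = 9.116/0.5609 = 16.2525 h; τ₂ = 4.188/0.5609 = 7.46657 h.
Tank 1: C₁ = C_in(1 − e^(−t/τ₁)). Tank 2 (τ₁ ≠ τ₂): C₂ = C_in[1 − (τ₁ e^(−t/τ₁) − τ₂ e^(−t/τ₂))/(τ₁ − τ₂)].
At t = 15.47: e^(−t/τ₁) = 0.386024, e^(−t/τ₂) = 0.125946.
C₂ = 4.892·[1 − (16.2525·0.386024 − 7.46657·0.125946)/(8.78588)] = 4.892·0.392952 = 1.92232 g/L.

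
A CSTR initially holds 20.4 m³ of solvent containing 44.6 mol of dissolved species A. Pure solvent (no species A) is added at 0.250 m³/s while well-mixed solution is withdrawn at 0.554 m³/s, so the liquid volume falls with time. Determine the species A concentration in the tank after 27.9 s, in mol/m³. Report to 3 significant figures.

1.41 mol/m³

Total volume: dV/dt = Q_in − Q_out = -0.30400 m³/s, so V(t) = 20.4 − 0.30400 t and V(27.9) = 11.918 m³.
Solute balance: dm/dt = 0 − Q_out C = −Q_out m/V(t).
Separate: dm/m = −Q_out dt/V(t) ⇒ ln(m/m₀) = −(Q_out/(Q_in−Q_out)) ln(V/V₀).
m = m₀ (V₀/V)^(Q_out/(Q_in−Q_out)) = 44.6 × (20.4/11.918)^(-1.8224) = 16.748 mol.
C = m/V = 16.748/11.918 = 1.4053 mol/m³.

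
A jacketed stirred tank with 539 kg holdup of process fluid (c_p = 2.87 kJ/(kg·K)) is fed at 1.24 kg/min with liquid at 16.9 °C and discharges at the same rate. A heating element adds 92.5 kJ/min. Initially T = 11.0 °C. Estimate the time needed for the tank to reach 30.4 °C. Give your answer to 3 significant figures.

Energy balance: M c_p dT/dt = ṁ c_p (T_in − T) + 92.5.
τ = M/ṁ = 434.68 min; T_ss = T_in + Q̇/(ṁ c_p) = 42.892 °C.
T(t) = T_ss + (T₀ − T_ss) e^(−t/τ). Set T = 30.4:
e^(−t/τ) = (30.4 − 42.892)/(11.0 − 42.892) = 0.39170
t = −434.68 · ln(0.39170) = 407.41 min.

407 min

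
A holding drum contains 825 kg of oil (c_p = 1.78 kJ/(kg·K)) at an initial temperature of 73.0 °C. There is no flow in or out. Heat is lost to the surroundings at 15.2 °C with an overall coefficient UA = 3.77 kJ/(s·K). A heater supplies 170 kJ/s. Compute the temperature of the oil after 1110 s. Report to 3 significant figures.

M c_p dT/dt = −UA(T − T_amb) + Q̇.
dT/dt = (T_ss − T)/τ with T_ss = T_amb + Q̇/UA = 15.2 + 170/3.77 = 60.293 °C, τ = M c_p/UA = 825·1.78/3.77 = 389.52 s.
Solution: T(t) = T_ss + (T₀ − T_ss) e^(−t/τ).
T(1110) = 60.293 + (12.707)·0.057865 = 61.028 °C.

61.0 °C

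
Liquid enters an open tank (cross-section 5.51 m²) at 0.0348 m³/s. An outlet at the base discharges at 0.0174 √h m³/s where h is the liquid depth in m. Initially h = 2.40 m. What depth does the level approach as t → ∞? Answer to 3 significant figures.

4.00 m

Level balance: A dh/dt = 0.0348 − 0.0174 √h. Setting dh/dt = 0:
Q_in = 0.0174 √h_ss ⇒ √h_ss = 0.0348/0.0174 = 2.0000.
h_ss = 2.0000² = 4.0000 m. (Since h₀ = 2.40 m < h_ss, the level will rise toward this value.)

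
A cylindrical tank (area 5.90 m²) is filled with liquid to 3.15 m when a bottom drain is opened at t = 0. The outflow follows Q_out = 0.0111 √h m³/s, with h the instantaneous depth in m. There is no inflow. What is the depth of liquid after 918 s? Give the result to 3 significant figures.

A dh/dt = −Q_out = −0.0111 √h.
This is separable: 2 d(√h)/dt = −0.0111/A, so √h = √h₀ − (0.0111/(2A)) t.
√h = √3.15 − 0.0111·918/(2·5.90) = 1.7748 − 0.86354 = 0.91128.
h = 0.91128² = 0.83043 m.

0.830 m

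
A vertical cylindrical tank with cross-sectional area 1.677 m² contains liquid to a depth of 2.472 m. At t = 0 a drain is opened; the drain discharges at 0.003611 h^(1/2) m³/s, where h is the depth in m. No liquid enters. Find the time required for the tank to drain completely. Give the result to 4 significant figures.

1460 s

Volume balance on the tank: A dh/dt = −0.003611 √h.
∫ h^(−1/2) dh = −(0.003611/A) ∫ dt, giving 2√h = 2√h₀ − (0.003611/A) t.
Set h = 0: 2√h₀ = (0.003611/A) t_empty ⇒ t_empty = 2A√h₀/0.003611.
t_empty = 2·1.677·√2.472/0.003611 = 3.35400·1.57226/0.003611 = 1460.36 s.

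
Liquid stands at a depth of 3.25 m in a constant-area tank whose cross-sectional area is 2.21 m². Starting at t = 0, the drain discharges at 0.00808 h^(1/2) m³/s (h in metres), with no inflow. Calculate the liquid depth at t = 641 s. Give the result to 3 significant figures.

Unsteady balance on liquid volume: A dh/dt = −0.00808 √h.
Separate and integrate: 2(√h − √h₀) = −(0.00808/A) t.
√h = √3.25 − 0.00808·641/(2·2.21) = 1.8028 − 1.1718 = 0.63099.
h = 0.63099² = 0.39815 m.

0.398 m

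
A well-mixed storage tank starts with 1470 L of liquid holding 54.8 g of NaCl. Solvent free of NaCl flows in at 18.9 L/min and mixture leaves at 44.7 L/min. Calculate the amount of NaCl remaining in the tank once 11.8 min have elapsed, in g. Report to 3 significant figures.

Total volume: dV/dt = Q_in − Q_out = -25.800 L/min, so V(t) = 1470 − 25.800 t and V(11.8) = 1165.6 L.
Solute balance: dm/dt = 0 − Q_out C = −Q_out m/V(t).
dm/m = −Q_out dt/(V₀ − 25.800 t); integrating gives ln(m/m₀) = −(Q_out/(Q_in−Q_out)) ln(V/V₀).
m = m₀ (V₀/V)^(Q_out/(Q_in−Q_out)) = 54.8 × (1470/1165.6)^(-1.7326) = 36.658 g.

36.7 g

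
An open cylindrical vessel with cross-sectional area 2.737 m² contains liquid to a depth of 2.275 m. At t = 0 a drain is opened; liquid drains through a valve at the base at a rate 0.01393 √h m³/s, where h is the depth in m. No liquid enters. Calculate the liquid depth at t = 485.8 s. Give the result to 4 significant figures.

With no inflow, A dh/dt = −0.01393 √h.
Separate and integrate: 2(√h − √h₀) = −(0.01393/A) t.
√h = √2.275 − 0.01393·485.8/(2·2.737) = 1.50831 − 1.23624 = 0.272067.
h = 0.272067² = 0.0740206 m.

0.07402 m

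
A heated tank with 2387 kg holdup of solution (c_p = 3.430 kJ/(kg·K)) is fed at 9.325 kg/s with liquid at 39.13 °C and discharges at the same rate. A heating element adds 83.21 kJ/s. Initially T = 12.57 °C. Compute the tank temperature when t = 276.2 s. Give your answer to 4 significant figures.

31.82 °C

M c_p dT/dt = ṁ c_p (T_in − T) + Q̇.
Rearrange: dT/dt = (T_ss − T)/τ with τ = M/ṁ = 255.979 s and T_ss = T_in + Q̇/(ṁ c_p) = 41.7316 °C.
T approaches T_ss exponentially: T(t) = T_ss + (T₀ − T_ss) e^(−t/τ).
T(276.2) = 41.7316 + (-29.1616)·e^(−276.2/255.979) = 41.7316 + (-29.1616)·0.339936 = 31.8185 °C.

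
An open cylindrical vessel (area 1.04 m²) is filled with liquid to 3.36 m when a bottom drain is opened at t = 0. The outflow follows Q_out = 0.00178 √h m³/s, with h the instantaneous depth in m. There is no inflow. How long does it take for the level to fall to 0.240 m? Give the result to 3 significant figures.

With no inflow, A dh/dt = −0.00178 √h.
Separate and integrate: 2(√h − √h₀) = −(0.00178/A) t.
t = 2A(√h₀ − √h)/0.00178 = 2·1.04·(√3.36 − √0.240)/0.00178
  = 2.0800 × (1.8330 − 0.48990) / 0.00178 = 1569.5 s.

1570 s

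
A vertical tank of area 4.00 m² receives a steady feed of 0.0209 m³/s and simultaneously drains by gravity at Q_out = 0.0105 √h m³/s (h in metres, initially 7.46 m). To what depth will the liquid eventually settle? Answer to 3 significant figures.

Accumulation of liquid (constant cross-section A): A dh/dt = Q_in − 0.0105 √h. At steady state dh/dt = 0:
Q_in = 0.0105 √h_ss ⇒ √h_ss = 0.0209/0.0105 = 1.9905.
h_ss = 1.9905² = 3.9620 m. (Since h₀ = 7.46 m > h_ss, the level will fall toward this value.)

3.96 m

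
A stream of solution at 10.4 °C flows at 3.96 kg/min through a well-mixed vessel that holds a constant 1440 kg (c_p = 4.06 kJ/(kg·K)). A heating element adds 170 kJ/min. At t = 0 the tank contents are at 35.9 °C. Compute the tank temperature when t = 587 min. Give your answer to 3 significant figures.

M c_p dT/dt = ṁ c_p (T_in − T) + Q̇.
Rearrange: dT/dt = (T_ss − T)/τ with τ = M/ṁ = 363.64 min and T_ss = T_in + Q̇/(ṁ c_p) = 20.974 °C.
T approaches T_ss exponentially: T(t) = T_ss + (T₀ − T_ss) e^(−t/τ).
T(587) = 20.974 + (14.926)·e^(−587/363.64) = 20.974 + (14.926)·0.19904 = 23.945 °C.

23.9 °C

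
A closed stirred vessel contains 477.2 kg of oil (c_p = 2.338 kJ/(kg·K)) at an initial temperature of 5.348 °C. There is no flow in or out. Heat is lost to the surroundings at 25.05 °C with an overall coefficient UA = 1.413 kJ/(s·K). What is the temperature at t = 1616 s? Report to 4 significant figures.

22.51 °C

Lumped-capacitance energy balance: M c_p dT/dt = UA(T_amb − T).
dT/dt = (T_ss − T)/τ with T_ss = T_amb = 25.0500 °C, τ = M c_p/UA = 477.2·2.338/1.413 = 789.592 s.
Integrating: T(t) = T_ss + (T₀ − T_ss) e^(−t/τ).
T(1616) = 25.0500 + (-19.7020)·0.129170 = 22.5051 °C.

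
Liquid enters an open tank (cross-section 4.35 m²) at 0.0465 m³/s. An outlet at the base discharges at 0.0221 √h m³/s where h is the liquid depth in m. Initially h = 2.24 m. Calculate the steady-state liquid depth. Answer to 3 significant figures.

Level balance: A dh/dt = 0.0465 − 0.0221 √h. Setting dh/dt = 0:
Q_in = 0.0221 √h_ss ⇒ √h_ss = 0.0465/0.0221 = 2.1041.
h_ss = 2.1041² = 4.4271 m. (Since h₀ = 2.24 m < h_ss, the level will rise toward this value.)

4.43 m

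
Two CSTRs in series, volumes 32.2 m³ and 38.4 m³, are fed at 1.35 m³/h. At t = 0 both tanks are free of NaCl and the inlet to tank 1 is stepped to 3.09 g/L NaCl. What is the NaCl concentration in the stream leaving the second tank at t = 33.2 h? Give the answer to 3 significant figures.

Time constants: τᵢ = Vᵢ/Q for each well-mixed tank.
τ₁ = 32.2/1.35 = 23.852 h; τ₂ = 38.4/1.35 = 28.444 h.
Solving the cascade with C₁(0)=C₂(0)=0 gives C₂(t) = C_in[1 − (τ₁ e^(−t/τ₁) − τ₂ e^(−t/τ₂))/(τ₁ − τ₂)].
At t = 33.2: e^(−t/τ₁) = 0.24860, e^(−t/τ₂) = 0.31124.
C₂ = 3.09·[1 − (23.852·0.24860 − 28.444·0.31124)/(-4.5926)] = 3.09·0.36341 = 1.1229 g/L.

1.12 g/L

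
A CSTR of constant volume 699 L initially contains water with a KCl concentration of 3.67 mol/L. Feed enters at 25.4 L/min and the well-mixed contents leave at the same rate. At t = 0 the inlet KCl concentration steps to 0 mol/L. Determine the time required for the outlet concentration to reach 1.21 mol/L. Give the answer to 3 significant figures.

Transient balance on the dissolved component: V dC/dt = Q(C_in − C), so τ = V/Q = 27.520 min.
C(t) = C_in + (C₀ − C_in) e^(−t/τ). Set C = 1.21 and solve for t:
e^(−t/τ) = (C − C_in)/(C₀ − C_in) = (1.21 − 0)/(3.67 − 0) = 0.32970
t = −τ ln(…) = 27.520 × 1.1096 = 30.535 min.

30.5 min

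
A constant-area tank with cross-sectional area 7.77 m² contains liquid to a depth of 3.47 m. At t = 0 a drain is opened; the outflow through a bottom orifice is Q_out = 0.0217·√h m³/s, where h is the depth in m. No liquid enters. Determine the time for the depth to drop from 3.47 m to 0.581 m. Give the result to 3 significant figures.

788 s

With no inflow, A dh/dt = −0.0217 √h.
This is separable: 2 d(√h)/dt = −0.0217/A, so √h = √h₀ − (0.0217/(2A)) t.
t = 2A(√h₀ − √h)/0.0217 = 2·7.77·(√3.47 − √0.581)/0.0217
  = 15.540 × (1.8628 − 0.76223) / 0.0217 = 788.14 s.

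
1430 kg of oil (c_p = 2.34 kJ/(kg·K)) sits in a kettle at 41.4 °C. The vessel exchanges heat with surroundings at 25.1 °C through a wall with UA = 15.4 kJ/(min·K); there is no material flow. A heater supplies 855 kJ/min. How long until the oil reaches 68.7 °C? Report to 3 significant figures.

259 min

Lumped-capacitance energy balance: M c_p dT/dt = UA(T_amb − T) + Q̇.
τ = M c_p/UA = 217.29 min; T_ss = T_amb + Q̇/UA = 25.1 + 855/15.4 = 80.619 °C.
T(t) = T_ss + (T₀ − T_ss)e^(−t/τ); set T = 68.7:
t = −τ ln[(T − T_ss)/(T₀ − T_ss)] = −217.29 · ln(0.30392) = 258.79 min.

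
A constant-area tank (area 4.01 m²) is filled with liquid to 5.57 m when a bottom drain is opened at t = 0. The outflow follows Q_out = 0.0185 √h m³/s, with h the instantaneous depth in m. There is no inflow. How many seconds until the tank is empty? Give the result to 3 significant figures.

1020 s

Accumulation of liquid (constant cross-section A): A dh/dt = −0.0185 √h.
Separate and integrate: 2(√h − √h₀) = −(0.0185/A) t.
Set h = 0: 2√h₀ = (0.0185/A) t_empty ⇒ t_empty = 2A√h₀/0.0185.
t_empty = 2·4.01·√5.57/0.0185 = 8.0200·2.3601/0.0185 = 1023.1 s.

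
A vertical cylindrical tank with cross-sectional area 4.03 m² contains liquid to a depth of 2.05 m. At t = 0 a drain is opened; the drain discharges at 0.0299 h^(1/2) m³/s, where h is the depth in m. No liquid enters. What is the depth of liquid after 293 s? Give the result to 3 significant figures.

0.119 m

With no inflow, A dh/dt = −0.0299 √h.
∫ h^(−1/2) dh = −(0.0299/A) ∫ dt, giving 2√h = 2√h₀ − (0.0299/A) t.
√h = √2.05 − 0.0299·293/(2·4.03) = 1.4318 − 1.0869 = 0.34485.
h = 0.34485² = 0.11892 m.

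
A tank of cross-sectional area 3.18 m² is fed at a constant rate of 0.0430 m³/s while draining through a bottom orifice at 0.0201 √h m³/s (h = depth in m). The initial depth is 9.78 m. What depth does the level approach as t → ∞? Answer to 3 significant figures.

Level balance: A dh/dt = 0.0430 − 0.0201 √h. Setting dh/dt = 0:
Q_in = 0.0201 √h_ss ⇒ √h_ss = 0.0430/0.0201 = 2.1393.
h_ss = 2.1393² = 4.5766 m. (Since h₀ = 9.78 m > h_ss, the level will fall toward this value.)

4.58 m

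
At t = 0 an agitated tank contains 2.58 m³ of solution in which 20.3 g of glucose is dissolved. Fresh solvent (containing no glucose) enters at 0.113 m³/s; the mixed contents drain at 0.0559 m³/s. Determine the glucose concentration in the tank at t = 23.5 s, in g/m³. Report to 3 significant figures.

Total volume: dV/dt = Q_in − Q_out = 0.057100 m³/s, so V(t) = 2.58 + 0.057100 t and V(23.5) = 3.9219 m³.
Solute balance: dm/dt = 0 − Q_out C = −Q_out m/V(t).
dm/m = −Q_out dt/(V₀ + 0.057100 t); integrating gives ln(m/m₀) = −(Q_out/(Q_in−Q_out)) ln(V/V₀).
m = m₀ (V₀/V)^(Q_out/(Q_in−Q_out)) = 20.3 × (2.58/3.9219)^(0.97898) = 13.472 g.
C = m/V = 13.472/3.9219 = 3.4352 g/m³.

3.44 g/m³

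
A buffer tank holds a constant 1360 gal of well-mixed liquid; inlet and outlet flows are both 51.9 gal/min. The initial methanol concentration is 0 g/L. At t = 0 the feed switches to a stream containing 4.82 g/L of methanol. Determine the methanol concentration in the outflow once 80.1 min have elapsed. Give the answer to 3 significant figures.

4.59 g/L

Unsteady species balance (constant V, well mixed): V dC/dt = Q(C_in − C).
Time constant τ = V/Q = 1360/51.9 = 26.204 min.
This is linear first-order; C(t) = C_in + (C₀ − C_in) e^(−t/τ).
C(80.1) = 4.82 + (0 − 4.82)·e^(−80.1/26.204) = 4.82 + (-4.8200)·0.047040 = 4.5933 g/L.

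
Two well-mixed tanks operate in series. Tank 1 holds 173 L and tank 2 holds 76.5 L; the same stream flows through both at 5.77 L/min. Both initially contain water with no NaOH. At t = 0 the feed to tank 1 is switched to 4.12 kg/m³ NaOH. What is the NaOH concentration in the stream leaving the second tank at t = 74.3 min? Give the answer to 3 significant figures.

Each tank obeys Vᵢ dCᵢ/dt = Q(Cᵢ₋₁ − Cᵢ), so τᵢ = Vᵢ/Q.
τ₁ = 173/5.77 = 29.983 min; τ₂ = 76.5/5.77 = 13.258 min.
Tank 1: C₁ = C_in(1 − e^(−t/τ₁)). Tank 2 (τ₁ ≠ τ₂): C₂ = C_in[1 − (τ₁ e^(−t/τ₁) − τ₂ e^(−t/τ₂))/(τ₁ − τ₂)].
At t = 74.3: e^(−t/τ₁) = 0.083903, e^(−t/τ₂) = 0.0036829.
C₂ = 4.12·[1 − (29.983·0.083903 − 13.258·0.0036829)/(16.724)] = 4.12·0.85250 = 3.5123 kg/m³.

3.51 kg/m³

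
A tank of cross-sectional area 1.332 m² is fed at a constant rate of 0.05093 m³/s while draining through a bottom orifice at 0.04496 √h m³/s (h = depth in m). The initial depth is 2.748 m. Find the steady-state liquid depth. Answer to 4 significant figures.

A dh/dt = Q_in − 0.04496 √h. Steady state requires inflow = outflow:
Q_in = 0.04496 √h_ss ⇒ √h_ss = 0.05093/0.04496 = 1.13278.
h_ss = 1.13278² = 1.28320 m. (Since h₀ = 2.748 m > h_ss, the level will fall toward this value.)

1.283 m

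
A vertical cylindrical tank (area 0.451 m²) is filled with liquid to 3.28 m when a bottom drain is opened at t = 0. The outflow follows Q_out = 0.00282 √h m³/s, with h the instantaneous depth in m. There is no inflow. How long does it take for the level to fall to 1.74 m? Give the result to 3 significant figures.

157 s

With no inflow, A dh/dt = −0.00282 √h.
∫ h^(−1/2) dh = −(0.00282/A) ∫ dt, giving 2√h = 2√h₀ − (0.00282/A) t.
t = 2A(√h₀ − √h)/0.00282 = 2·0.451·(√3.28 − √1.74)/0.00282
  = 0.90200 × (1.8111 − 1.3191) / 0.00282 = 157.37 s.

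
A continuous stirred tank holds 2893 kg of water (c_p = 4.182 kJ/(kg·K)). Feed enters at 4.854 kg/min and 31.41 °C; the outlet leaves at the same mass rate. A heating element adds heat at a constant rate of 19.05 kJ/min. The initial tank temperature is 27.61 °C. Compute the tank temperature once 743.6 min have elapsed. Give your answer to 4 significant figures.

Energy balance: M c_p dT/dt = ṁ c_p (T_in − T) + 19.05.
τ = M/ṁ = 596.003 min; T_ss = T_in + Q̇/(ṁ c_p) = 31.41 + 19.05/(4.854·4.182) = 32.3485 °C.
T approaches T_ss exponentially: T(t) = T_ss + (T₀ − T_ss) e^(−t/τ).
T(743.6) = 32.3485 + (-4.73845)·e^(−743.6/596.003) = 32.3485 + (-4.73845)·0.287181 = 30.9877 °C.

30.99 °C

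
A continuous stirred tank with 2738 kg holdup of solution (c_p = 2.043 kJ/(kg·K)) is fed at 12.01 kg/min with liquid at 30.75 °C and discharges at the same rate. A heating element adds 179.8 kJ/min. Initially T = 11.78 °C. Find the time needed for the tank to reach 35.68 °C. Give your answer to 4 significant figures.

M c_p dT/dt = ṁ c_p (T_in − T) + Q̇.
τ = M/ṁ = 227.977 min; T_ss = T_in + Q̇/(ṁ c_p) = 38.0779 °C.
T(t) = T_ss + (T₀ − T_ss) e^(−t/τ). Set T = 35.68:
e^(−t/τ) = (35.68 − 38.0779)/(11.78 − 38.0779) = 0.0911815
t = −227.977 · ln(0.0911815) = 545.982 min.

546.0 min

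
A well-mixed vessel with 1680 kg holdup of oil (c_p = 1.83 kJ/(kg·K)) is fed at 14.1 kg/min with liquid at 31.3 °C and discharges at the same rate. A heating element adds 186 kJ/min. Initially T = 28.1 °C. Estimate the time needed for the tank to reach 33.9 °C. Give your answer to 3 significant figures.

Heat balance on the well-mixed liquid: M c_p dT/dt = ṁ c_p (T_in − T) + 186.
τ = M/ṁ = 119.15 min; T_ss = T_in + Q̇/(ṁ c_p) = 38.508 °C.
T(t) = T_ss + (T₀ − T_ss) e^(−t/τ). Set T = 33.9:
e^(−t/τ) = (33.9 − 38.508)/(28.1 − 38.508) = 0.44276
t = −119.15 · ln(0.44276) = 97.074 min.

97.1 min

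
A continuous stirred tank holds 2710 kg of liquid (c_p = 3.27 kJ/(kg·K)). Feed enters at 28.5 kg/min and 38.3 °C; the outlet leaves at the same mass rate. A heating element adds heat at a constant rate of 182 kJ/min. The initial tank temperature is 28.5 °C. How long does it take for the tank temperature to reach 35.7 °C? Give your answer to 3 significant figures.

90.2 min

First-law balance (no shaft work): M c_p dT/dt = ṁ c_p (T_in − T) + 182.
τ = M/ṁ = 95.088 min; T_ss = T_in + Q̇/(ṁ c_p) = 40.253 °C.
T(t) = T_ss + (T₀ − T_ss) e^(−t/τ). Set T = 35.7:
e^(−t/τ) = (35.7 − 40.253)/(28.5 − 40.253) = 0.38738
t = −95.088 · ln(0.38738) = 90.175 min.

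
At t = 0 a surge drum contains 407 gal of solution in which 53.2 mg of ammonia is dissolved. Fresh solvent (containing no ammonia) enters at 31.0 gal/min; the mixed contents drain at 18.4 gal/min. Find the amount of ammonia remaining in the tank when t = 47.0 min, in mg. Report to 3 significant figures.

Let m(t) be the amount of ammonia. Volume: V(t) = V₀ + (Q_in − Q_out) t = 407 + 12.600 t; V(47.0) = 999.20 gal.
No ammonia enters, so dm/dt = −Q_out · (m/V).
Separate: dm/m = −Q_out dt/V(t) ⇒ ln(m/m₀) = −(Q_out/(Q_in−Q_out)) ln(V/V₀).
m = m₀ (V₀/V)^(Q_out/(Q_in−Q_out)) = 53.2 × (407/999.20)^(1.4603) = 14.332 mg.

14.3 mg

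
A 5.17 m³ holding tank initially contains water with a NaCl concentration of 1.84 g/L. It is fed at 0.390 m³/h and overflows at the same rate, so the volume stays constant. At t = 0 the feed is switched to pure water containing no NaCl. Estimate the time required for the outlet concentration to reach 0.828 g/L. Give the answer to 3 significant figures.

10.6 h

Species balance: V dC/dt = Q(C_in − C) ⇒ τ = V/Q = 13.256 h.
C(t) = C_in + (C₀ − C_in) e^(−t/τ). Set C = 0.828 and solve for t:
e^(−t/τ) = (C − C_in)/(C₀ − C_in) = (0.828 − 0)/(1.84 − 0) = 0.45000
t = −τ ln(…) = 13.256 × 0.79851 = 10.585 h.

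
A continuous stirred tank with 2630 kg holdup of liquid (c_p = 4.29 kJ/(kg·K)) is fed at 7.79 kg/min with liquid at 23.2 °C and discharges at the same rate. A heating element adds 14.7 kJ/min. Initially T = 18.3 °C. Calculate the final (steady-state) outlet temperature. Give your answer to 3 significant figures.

Unsteady energy balance on the tank contents: M c_p dT/dt = ṁ c_p (T_in − T) + 14.7.
At steady state dT/dt = 0 ⇒ T_ss = T_in + Q̇/(ṁ c_p) = 23.2 + 14.7/(7.79·4.29) = 23.640 °C.

23.6 °C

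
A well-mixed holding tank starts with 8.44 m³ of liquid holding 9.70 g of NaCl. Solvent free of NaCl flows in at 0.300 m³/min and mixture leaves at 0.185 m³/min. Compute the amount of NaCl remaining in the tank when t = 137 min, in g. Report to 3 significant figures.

Let m(t) be the amount of NaCl. Volume: V(t) = V₀ + (Q_in − Q_out) t = 8.44 + 0.11500 t; V(137) = 24.195 m³.
Solute balance: dm/dt = 0 − Q_out C = −Q_out m/V(t).
dm/m = −Q_out dt/(V₀ + 0.11500 t); integrating gives ln(m/m₀) = −(Q_out/(Q_in−Q_out)) ln(V/V₀).
m = m₀ (V₀/V)^(Q_out/(Q_in−Q_out)) = 9.70 × (8.44/24.195)^(1.6087) = 1.7823 g.

1.78 g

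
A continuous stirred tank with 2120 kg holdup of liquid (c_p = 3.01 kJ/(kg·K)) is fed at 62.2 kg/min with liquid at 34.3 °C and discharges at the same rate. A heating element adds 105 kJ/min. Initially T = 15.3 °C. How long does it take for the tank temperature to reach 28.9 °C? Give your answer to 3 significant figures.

40.5 min

Unsteady energy balance on the tank contents: M c_p dT/dt = ṁ c_p (T_in − T) + 105.
τ = M/ṁ = 34.084 min; T_ss = T_in + Q̇/(ṁ c_p) = 34.861 °C.
T(t) = T_ss + (T₀ − T_ss) e^(−t/τ). Set T = 28.9:
e^(−t/τ) = (28.9 − 34.861)/(15.3 − 34.861) = 0.30473
t = −34.084 · ln(0.30473) = 40.502 min.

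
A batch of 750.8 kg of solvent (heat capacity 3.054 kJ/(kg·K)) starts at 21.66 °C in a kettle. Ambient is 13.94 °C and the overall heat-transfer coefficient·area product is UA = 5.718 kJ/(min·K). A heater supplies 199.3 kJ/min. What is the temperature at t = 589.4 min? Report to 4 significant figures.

42.55 °C

M c_p dT/dt = −UA(T − T_amb) + Q̇.
dT/dt = (T_ss − T)/τ with T_ss = T_amb + Q̇/UA = 13.94 + 199.3/5.718 = 48.7948 °C, τ = M c_p/UA = 750.8·3.054/5.718 = 401.004 min.
This is linear first-order; T(t) = T_ss + (T₀ − T_ss) e^(−t/τ).
T(589.4) = 48.7948 + (-27.1348)·0.229969 = 42.5547 °C.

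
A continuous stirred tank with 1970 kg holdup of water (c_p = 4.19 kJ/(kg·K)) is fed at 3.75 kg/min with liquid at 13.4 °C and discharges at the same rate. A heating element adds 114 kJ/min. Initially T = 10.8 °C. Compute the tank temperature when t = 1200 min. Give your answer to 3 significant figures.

Unsteady energy balance on the tank contents: M c_p dT/dt = ṁ c_p (T_in − T) + 114.
Rearrange: dT/dt = (T_ss − T)/τ with τ = M/ṁ = 525.33 min and T_ss = T_in + Q̇/(ṁ c_p) = 20.655 °C.
T approaches T_ss exponentially: T(t) = T_ss + (T₀ − T_ss) e^(−t/τ).
T(1200) = 20.655 + (-9.8554)·e^(−1200/525.33) = 20.655 + (-9.8554)·0.10185 = 19.652 °C.

19.7 °C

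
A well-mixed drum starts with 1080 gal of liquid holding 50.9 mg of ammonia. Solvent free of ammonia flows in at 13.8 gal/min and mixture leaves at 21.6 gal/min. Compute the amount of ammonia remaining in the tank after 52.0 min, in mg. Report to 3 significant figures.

13.8 mg

Let m(t) be the amount of ammonia. Volume: V(t) = V₀ + (Q_in − Q_out) t = 1080 − 7.8000 t; V(52.0) = 674.40 gal.
No ammonia enters, so dm/dt = −Q_out · (m/V).
dm/m = −Q_out dt/(V₀ − 7.8000 t); integrating gives ln(m/m₀) = −(Q_out/(Q_in−Q_out)) ln(V/V₀).
m = m₀ (V₀/V)^(Q_out/(Q_in−Q_out)) = 50.9 × (1080/674.40)^(-2.7692) = 13.816 mg.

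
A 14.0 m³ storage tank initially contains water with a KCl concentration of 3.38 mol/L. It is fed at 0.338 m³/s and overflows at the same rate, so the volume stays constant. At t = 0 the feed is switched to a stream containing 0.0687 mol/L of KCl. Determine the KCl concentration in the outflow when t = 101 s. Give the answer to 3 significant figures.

0.358 mol/L

Transient balance on the dissolved component: V dC/dt = Q(C_in − C).
Rewrite as dC/dt + C/τ = C_in/τ, τ = V/Q = 41.420 s.
Integrating: C(t) = C_in + (C₀ − C_in) e^(−t/τ).
C(101) = 0.0687 + (3.38 − 0.0687)·e^(−101/41.420) = 0.0687 + (3.3113)·0.087298 = 0.35777 mol/L.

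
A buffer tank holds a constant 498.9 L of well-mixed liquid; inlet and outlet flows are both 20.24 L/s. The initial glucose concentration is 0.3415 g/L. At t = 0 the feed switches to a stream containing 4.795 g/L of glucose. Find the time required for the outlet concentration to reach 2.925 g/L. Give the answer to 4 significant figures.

21.39 s

Species balance: V dC/dt = Q(C_in − C) ⇒ τ = V/Q = 24.6492 s.
C(t) = C_in + (C₀ − C_in) e^(−t/τ). Set C = 2.925 and solve for t:
e^(−t/τ) = (C − C_in)/(C₀ − C_in) = (2.925 − 4.795)/(0.3415 − 4.795) = 0.419894
t = −τ ln(…) = 24.6492 × 0.867752 = 21.3894 s.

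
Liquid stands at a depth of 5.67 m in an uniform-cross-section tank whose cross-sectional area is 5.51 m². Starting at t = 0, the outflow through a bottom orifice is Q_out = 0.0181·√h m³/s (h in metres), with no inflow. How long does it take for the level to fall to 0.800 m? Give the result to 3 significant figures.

A dh/dt = −Q_out = −0.0181 √h.
This is separable: 2 d(√h)/dt = −0.0181/A, so √h = √h₀ − (0.0181/(2A)) t.
t = 2A(√h₀ − √h)/0.0181 = 2·5.51·(√5.67 − √0.800)/0.0181
  = 11.020 × (2.3812 − 0.89443) / 0.0181 = 905.19 s.

905 s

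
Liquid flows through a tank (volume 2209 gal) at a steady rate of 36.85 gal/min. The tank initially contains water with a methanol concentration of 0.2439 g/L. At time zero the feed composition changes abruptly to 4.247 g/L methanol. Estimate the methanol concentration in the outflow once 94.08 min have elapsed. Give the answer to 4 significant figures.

3.414 g/L

Mass balance on the solute (V constant): V dC/dt = Q(C_in − C).
So dC/dt = (C_in − C)/τ with τ = V/Q = 2209/36.85 = 59.9457 min.
This is linear first-order; C(t) = C_in + (C₀ − C_in) e^(−t/τ).
C(94.08) = 4.247 + (0.2439 − 4.247)·e^(−94.08/59.9457) = 4.247 + (-4.00310)·0.208166 = 3.41369 g/L.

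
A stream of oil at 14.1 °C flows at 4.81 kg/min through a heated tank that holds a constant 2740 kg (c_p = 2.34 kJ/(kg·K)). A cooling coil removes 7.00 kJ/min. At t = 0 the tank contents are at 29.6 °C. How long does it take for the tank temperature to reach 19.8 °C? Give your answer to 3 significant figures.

First-law balance (no shaft work): M c_p dT/dt = ṁ c_p (T_in − T) − 7.00.
τ = M/ṁ = 569.65 min; T_ss = T_in − Q̇/(ṁ c_p) = 13.478 °C.
T(t) = T_ss + (T₀ − T_ss) e^(−t/τ). Set T = 19.8:
e^(−t/τ) = (19.8 − 13.478)/(29.6 − 13.478) = 0.39213
t = −569.65 · ln(0.39213) = 533.28 min.

533 min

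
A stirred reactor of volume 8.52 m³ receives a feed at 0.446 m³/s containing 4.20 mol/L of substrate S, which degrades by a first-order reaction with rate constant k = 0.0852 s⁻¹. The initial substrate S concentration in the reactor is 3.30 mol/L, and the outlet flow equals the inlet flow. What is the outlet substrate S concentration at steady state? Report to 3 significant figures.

V dC/dt = Q(C_in − C) − k V C.
At steady state: 0 = Q C_in − (Q + kV) C_ss, so C_ss = Q C_in/(Q + kV).
C_ss = 0.446·4.20/(0.446 + 0.0852·8.52) = 1.8732/1.1719 = 1.5984 mol/L.

1.60 mol/L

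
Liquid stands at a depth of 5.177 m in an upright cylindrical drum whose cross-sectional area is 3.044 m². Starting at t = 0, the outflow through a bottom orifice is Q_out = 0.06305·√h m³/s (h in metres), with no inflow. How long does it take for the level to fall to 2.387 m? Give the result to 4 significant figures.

With no inflow, A dh/dt = −0.06305 √h.
Separate and integrate: 2(√h − √h₀) = −(0.06305/A) t.
t = 2A(√h₀ − √h)/0.06305 = 2·3.044·(√5.177 − √2.387)/0.06305
  = 6.08800 × (2.27530 − 1.54499) / 0.06305 = 70.5175 s.

70.52 s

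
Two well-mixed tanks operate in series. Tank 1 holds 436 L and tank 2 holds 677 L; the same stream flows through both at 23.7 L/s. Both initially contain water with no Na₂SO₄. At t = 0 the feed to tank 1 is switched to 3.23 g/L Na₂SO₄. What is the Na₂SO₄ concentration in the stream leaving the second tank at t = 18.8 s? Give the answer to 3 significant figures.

0.635 g/L

Time constants: τᵢ = Vᵢ/Q for each well-mixed tank.
τ₁ = 436/23.7 = 18.397 s; τ₂ = 677/23.7 = 28.565 s.
Tank 1: C₁ = C_in(1 − e^(−t/τ₁)). Tank 2 (τ₁ ≠ τ₂): C₂ = C_in[1 − (τ₁ e^(−t/τ₁) − τ₂ e^(−t/τ₂))/(τ₁ − τ₂)].
At t = 18.8: e^(−t/τ₁) = 0.35990, e^(−t/τ₂) = 0.51781.
C₂ = 3.23·[1 − (18.397·0.35990 − 28.565·0.51781)/(-10.169)] = 3.23·0.19650 = 0.63470 g/L.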